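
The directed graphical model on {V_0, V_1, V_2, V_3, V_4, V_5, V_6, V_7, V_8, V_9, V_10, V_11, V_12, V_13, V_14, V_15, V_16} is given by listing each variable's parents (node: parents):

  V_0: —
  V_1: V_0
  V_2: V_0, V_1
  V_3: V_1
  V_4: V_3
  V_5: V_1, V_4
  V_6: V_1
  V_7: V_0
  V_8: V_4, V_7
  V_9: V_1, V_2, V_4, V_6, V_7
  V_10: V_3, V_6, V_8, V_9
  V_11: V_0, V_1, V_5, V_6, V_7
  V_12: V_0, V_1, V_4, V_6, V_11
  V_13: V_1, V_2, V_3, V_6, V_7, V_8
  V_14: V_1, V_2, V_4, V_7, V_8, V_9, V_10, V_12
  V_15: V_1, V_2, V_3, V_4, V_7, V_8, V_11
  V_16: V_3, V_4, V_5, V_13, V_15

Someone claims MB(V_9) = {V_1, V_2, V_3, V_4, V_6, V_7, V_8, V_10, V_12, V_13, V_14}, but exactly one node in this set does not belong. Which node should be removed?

V_13

Recall MB(v) = parents ∪ children ∪ spouses, where spouses are the other parents of v's children.
V_9 has parents V_1, V_2, V_4, V_6, V_7.
V_9's children: V_10, V_14.
Parents of each child, excluding V_9:
  V_10: V_3, V_6, V_8
  V_14: V_1, V_2, V_4, V_7, V_8, V_10, V_12
MB(V_9) = {V_1, V_2, V_3, V_4, V_6, V_7, V_8, V_10, V_12, V_14}.
V_13 is neither a parent, child, nor co-parent of V_9, so it does not belong.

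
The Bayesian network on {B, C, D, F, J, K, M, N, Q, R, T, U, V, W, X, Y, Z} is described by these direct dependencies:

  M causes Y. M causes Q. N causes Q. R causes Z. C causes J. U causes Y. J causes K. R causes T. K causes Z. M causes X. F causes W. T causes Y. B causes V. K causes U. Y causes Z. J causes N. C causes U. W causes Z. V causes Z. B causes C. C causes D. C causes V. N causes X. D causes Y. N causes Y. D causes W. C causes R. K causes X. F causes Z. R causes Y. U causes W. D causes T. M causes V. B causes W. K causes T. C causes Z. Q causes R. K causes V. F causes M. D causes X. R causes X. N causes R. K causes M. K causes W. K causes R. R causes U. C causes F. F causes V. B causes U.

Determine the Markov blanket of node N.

The Markov blanket of a node is its parents, its children, and the other parents of its children.
Parents of N: J.
Children of N: Q, R, X, Y.
For each child, the remaining parents (spouses of N):
  Q: M
  R: C, K, Q
  X: D, K, M, R
  Y: D, M, R, T, U
MB(N) = {C, D, J, K, M, Q, R, T, U, X, Y}.

{C, D, J, K, M, Q, R, T, U, X, Y}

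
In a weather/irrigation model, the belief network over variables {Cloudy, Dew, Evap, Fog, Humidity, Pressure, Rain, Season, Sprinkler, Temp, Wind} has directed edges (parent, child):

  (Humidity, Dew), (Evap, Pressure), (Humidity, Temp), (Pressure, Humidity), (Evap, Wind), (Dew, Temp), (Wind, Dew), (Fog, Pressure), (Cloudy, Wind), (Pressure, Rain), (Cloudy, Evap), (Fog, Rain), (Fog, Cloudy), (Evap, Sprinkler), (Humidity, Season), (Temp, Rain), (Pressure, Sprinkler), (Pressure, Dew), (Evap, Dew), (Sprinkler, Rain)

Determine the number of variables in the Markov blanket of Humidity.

By definition, MB(Humidity) is built from Humidity's parents, Humidity's children, and the co-parents of Humidity.
Children of Humidity: Dew, Season, Temp.
Parents of Humidity: Pressure.
Co-parents of Humidity (other parents of its children):
  Dew: Evap, Pressure, Wind
  Season: —
  Temp: Dew
MB(Humidity) = {Dew, Evap, Pressure, Season, Temp, Wind}, which has 6 nodes.

6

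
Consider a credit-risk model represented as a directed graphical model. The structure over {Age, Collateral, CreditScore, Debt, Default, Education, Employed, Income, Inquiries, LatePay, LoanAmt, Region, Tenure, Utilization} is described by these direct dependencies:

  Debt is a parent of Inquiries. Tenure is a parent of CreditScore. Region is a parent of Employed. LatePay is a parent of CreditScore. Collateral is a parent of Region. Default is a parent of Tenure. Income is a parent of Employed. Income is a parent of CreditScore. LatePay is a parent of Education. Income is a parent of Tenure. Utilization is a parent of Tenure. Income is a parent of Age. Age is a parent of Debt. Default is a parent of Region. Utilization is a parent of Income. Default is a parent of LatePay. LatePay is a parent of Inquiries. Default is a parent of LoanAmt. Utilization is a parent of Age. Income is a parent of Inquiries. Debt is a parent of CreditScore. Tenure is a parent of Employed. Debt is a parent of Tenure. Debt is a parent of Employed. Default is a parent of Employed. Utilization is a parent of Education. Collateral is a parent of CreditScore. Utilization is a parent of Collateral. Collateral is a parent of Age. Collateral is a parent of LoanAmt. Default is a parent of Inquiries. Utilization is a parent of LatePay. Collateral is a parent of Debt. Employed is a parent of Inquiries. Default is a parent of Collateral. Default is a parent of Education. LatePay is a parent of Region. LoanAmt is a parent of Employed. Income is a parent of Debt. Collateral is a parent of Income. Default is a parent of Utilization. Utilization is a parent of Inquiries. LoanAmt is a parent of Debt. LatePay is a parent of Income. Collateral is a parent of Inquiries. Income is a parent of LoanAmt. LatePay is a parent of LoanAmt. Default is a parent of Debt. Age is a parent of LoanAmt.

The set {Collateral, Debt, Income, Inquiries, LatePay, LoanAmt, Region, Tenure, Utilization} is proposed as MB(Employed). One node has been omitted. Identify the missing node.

Default

Employed has parents Debt, Default, Income, LoanAmt, Region, Tenure.
Children of Employed: Inquiries.
Co-parents of Employed (other parents of its children):
  Inquiries: Collateral, Debt, Default, Income, LatePay, Utilization
MB(Employed) = {Collateral, Debt, Default, Income, Inquiries, LatePay, LoanAmt, Region, Tenure, Utilization}.
Comparing with the claimed set, Default is missing.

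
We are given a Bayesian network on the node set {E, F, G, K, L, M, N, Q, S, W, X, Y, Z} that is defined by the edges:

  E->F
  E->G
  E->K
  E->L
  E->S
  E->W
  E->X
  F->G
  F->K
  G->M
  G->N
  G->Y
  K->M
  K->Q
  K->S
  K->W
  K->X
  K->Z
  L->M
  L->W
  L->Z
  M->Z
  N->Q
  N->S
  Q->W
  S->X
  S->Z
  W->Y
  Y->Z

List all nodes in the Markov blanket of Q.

The Markov blanket of a node is its parents, its children, and the other parents of its children.
Pa(Q) = {K, N}.
Q has child W.
Parents of each child, excluding Q:
  W: E, K, L
So the Markov blanket of Q is {E, K, L, N, W}.

{E, K, L, N, W}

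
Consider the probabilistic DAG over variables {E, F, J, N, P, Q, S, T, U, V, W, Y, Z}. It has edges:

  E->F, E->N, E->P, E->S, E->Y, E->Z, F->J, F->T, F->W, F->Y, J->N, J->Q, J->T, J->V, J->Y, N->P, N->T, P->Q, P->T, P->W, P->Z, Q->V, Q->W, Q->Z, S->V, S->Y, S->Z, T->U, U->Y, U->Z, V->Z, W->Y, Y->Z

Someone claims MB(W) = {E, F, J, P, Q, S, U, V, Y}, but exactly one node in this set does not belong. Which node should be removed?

A node's Markov blanket = Pa ∪ Ch ∪ (parents of Ch other than the node itself).
Pa(W) = {F, P, Q}.
W's children: Y.
Parents of each child, excluding W:
  parents(Y) \ {W} = {E, F, J, S, U}.
MB(W) = {E, F, J, P, Q, S, U, Y}.
V is neither a parent, child, nor co-parent of W, so it does not belong.

V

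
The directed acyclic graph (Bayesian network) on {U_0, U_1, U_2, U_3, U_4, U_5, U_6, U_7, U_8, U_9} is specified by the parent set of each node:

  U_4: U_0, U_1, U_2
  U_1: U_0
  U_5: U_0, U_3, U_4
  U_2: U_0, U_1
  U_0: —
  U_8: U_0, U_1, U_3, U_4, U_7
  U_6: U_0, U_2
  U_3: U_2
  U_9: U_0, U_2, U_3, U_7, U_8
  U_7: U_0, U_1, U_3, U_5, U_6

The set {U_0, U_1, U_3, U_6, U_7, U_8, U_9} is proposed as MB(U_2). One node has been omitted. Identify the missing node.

U_4

The Markov blanket of a node is its parents, its children, and the other parents of its children.
Parents of U_2: U_0, U_1.
Children of U_2: U_3, U_4, U_6, U_9.
Parents of each child, excluding U_2:
  U_3: no additional parents.
  U_4 also has parents U_0, U_1.
  parents(U_6) \ {U_2} = {U_0}.
  U_9 also has parents U_0, U_3, U_7, U_8.
MB(U_2) = {U_0, U_1, U_3, U_4, U_6, U_7, U_8, U_9}.
Comparing with the claimed set, U_4 is missing.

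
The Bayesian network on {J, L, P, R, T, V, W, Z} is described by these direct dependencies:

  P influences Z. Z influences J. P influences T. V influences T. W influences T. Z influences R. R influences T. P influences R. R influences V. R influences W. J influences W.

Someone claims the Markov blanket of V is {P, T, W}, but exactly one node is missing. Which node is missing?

R

Parents of V: R.
V has child T.
Co-parents of V (other parents of its children):
  T also has parents P, R, W.
MB(V) = {P, R, T, W}.
Comparing with the claimed set, R is missing.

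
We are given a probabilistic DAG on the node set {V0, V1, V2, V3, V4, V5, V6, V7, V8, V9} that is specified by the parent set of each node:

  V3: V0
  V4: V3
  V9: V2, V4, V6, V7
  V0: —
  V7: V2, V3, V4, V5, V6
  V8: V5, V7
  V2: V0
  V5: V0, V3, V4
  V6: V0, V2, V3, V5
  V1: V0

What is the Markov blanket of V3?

The Markov blanket of a node is its parents, its children, and the other parents of its children.
Children of V3: V4, V5, V6, V7.
V3's parents: V0.
Co-parents of V3 (other parents of its children):
  V4 has no other parent.
  V5's other parents are V0, V4.
  parents(V6) \ {V3} = {V0, V2, V5}.
  parents(V7) \ {V3} = {V2, V4, V5, V6}.
MB(V3) = {V0, V2, V4, V5, V6, V7}.

{V0, V2, V4, V5, V6, V7}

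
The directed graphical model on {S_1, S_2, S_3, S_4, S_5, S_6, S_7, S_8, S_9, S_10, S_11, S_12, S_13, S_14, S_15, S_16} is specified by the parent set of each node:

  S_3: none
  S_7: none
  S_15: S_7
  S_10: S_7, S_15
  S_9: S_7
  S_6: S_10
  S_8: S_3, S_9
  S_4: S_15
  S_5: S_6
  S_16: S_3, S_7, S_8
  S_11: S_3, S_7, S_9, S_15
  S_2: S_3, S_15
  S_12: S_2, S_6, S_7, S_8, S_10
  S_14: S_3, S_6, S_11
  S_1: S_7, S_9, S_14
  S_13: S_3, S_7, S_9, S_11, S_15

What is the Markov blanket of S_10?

By definition, MB(S_10) is built from S_10's parents, S_10's children, and the co-parents of S_10.
S_10 has children S_6, S_12.
S_10 has parents S_7, S_15.
Other parents of S_10's children:
  S_6: —
  S_12: S_2, S_6, S_7, S_8
Union: {S_7, S_15} ∪ {S_6, S_12} ∪ {S_2, S_6, S_7, S_8} = {S_2, S_6, S_7, S_8, S_12, S_15}.

{S_2, S_6, S_7, S_8, S_12, S_15}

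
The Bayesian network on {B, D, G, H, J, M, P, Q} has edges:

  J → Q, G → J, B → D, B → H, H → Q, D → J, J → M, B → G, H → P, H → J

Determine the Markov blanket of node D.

Ch(D) = {J}.
Parents of D: B.
Parents of each child, excluding D:
  J also has parents G, H.
Taking the union gives {B, G, H, J}.

{B, G, H, J}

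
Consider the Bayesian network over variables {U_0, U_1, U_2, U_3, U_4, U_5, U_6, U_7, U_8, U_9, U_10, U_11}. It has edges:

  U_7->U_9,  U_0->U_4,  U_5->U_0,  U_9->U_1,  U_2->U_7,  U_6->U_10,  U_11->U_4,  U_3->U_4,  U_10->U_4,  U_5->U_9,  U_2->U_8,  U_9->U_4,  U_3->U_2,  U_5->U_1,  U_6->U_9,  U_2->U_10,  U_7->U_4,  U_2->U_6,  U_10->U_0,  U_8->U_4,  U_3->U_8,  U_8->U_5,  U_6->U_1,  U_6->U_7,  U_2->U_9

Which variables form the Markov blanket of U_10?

{U_0, U_2, U_3, U_4, U_5, U_6, U_7, U_8, U_9, U_11}

Parents of U_10: U_2, U_6.
U_10 has children U_0, U_4.
Other parents of U_10's children:
  U_0's other parent is U_5.
  U_4's other parents are U_0, U_3, U_7, U_8, U_9, U_11.
Union: {U_2, U_6} ∪ {U_0, U_4} ∪ {U_0, U_3, U_5, U_7, U_8, U_9, U_11} = {U_0, U_2, U_3, U_4, U_5, U_6, U_7, U_8, U_9, U_11}.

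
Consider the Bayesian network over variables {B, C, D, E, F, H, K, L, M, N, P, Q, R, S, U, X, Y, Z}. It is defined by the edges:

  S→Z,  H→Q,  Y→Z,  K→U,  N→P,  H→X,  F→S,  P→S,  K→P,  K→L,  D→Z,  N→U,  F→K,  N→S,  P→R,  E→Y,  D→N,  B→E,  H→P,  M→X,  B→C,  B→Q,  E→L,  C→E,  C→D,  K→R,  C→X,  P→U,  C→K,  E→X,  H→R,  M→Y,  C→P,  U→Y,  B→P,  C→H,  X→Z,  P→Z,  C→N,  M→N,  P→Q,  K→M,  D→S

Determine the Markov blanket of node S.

{D, F, N, P, X, Y, Z}

By definition, MB(S) is built from S's parents, S's children, and the co-parents of S.
Parents of S: D, F, N, P.
Ch(S) = {Z}.
Co-parents of S (other parents of its children):
  Z: D, P, X, Y
Union: {D, F, N, P} ∪ {Z} ∪ {D, P, X, Y} = {D, F, N, P, X, Y, Z}.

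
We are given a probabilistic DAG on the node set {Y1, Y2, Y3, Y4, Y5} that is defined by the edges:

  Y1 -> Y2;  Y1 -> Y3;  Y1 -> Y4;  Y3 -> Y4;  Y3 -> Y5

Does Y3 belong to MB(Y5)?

Y3 is a parent of Y5.
So Y3 ∈ MB(Y5).

Yes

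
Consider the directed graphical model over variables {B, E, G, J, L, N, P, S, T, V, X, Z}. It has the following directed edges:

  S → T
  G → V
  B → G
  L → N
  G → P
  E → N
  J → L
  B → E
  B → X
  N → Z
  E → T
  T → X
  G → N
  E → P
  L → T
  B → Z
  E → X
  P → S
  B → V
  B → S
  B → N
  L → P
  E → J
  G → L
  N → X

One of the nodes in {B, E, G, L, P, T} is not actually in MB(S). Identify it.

Children of S: T.
S's parents: B, P.
Co-parents of S (other parents of its children):
  T: E, L
MB(S) = {B, E, L, P, T}.
G is neither a parent, child, nor co-parent of S, so it does not belong.

G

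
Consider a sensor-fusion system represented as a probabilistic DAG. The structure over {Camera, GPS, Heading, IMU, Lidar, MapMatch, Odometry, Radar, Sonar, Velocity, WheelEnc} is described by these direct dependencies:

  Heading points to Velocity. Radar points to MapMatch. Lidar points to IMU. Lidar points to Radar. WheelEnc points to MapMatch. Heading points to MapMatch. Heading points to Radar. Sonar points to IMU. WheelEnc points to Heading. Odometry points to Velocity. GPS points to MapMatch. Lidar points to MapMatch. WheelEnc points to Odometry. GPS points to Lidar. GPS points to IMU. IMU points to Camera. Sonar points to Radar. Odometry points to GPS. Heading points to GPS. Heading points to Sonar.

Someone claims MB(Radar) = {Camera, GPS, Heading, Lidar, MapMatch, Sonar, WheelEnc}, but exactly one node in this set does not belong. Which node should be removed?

By definition, MB(Radar) is built from Radar's parents, Radar's children, and the co-parents of Radar.
Radar's parents: Heading, Lidar, Sonar.
Children of Radar: MapMatch.
Co-parents of Radar (other parents of its children):
  parents(MapMatch) \ {Radar} = {GPS, Heading, Lidar, WheelEnc}.
MB(Radar) = {GPS, Heading, Lidar, MapMatch, Sonar, WheelEnc}.
Camera is neither a parent, child, nor co-parent of Radar, so it does not belong.

Camera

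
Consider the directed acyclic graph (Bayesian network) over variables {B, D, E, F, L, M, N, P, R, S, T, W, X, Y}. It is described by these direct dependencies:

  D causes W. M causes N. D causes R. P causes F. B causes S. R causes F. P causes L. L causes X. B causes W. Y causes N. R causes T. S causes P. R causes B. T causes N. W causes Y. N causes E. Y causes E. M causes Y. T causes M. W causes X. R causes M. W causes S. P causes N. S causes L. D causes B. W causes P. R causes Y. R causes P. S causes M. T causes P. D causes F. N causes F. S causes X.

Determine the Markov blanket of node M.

M's children: N, Y.
Pa(M) = {R, S, T}.
Co-parents of M (other parents of its children):
  Y's other parents are R, W.
  parents(N) \ {M} = {P, T, Y}.
Union: {R, S, T} ∪ {N, Y} ∪ {P, R, T, W, Y} = {N, P, R, S, T, W, Y}.

{N, P, R, S, T, W, Y}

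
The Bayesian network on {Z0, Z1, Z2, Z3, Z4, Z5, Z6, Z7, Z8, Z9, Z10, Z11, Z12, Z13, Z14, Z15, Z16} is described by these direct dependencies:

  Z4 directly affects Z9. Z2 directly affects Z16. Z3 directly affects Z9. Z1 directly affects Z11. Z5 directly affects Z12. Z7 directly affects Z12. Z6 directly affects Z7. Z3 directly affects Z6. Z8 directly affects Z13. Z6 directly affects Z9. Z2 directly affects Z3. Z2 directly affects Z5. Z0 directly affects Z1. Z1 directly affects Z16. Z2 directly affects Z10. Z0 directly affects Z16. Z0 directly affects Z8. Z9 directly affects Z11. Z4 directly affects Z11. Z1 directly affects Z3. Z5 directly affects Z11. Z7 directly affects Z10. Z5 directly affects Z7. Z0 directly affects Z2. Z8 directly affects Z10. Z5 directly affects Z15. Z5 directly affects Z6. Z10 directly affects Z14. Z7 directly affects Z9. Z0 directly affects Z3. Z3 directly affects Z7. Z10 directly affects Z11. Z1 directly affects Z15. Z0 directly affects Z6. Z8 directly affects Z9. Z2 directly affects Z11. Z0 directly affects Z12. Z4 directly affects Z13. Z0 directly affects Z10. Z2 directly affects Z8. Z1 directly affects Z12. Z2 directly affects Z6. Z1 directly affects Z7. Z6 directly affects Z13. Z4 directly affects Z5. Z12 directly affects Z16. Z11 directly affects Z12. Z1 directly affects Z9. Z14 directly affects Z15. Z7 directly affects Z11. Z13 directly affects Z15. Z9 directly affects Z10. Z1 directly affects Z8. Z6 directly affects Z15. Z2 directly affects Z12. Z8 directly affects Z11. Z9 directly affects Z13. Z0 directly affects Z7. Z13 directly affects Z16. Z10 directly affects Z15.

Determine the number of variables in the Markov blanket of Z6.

Pa(Z6) = {Z0, Z2, Z3, Z5}.
Ch(Z6) = {Z7, Z9, Z13, Z15}.
Parents of each child, excluding Z6:
  Z7: Z0, Z1, Z3, Z5
  Z9: Z1, Z3, Z4, Z7, Z8
  Z13: Z4, Z8, Z9
  Z15: Z1, Z5, Z10, Z13, Z14
MB(Z6) = {Z0, Z1, Z2, Z3, Z4, Z5, Z7, Z8, Z9, Z10, Z13, Z14, Z15}, which has 13 nodes.

13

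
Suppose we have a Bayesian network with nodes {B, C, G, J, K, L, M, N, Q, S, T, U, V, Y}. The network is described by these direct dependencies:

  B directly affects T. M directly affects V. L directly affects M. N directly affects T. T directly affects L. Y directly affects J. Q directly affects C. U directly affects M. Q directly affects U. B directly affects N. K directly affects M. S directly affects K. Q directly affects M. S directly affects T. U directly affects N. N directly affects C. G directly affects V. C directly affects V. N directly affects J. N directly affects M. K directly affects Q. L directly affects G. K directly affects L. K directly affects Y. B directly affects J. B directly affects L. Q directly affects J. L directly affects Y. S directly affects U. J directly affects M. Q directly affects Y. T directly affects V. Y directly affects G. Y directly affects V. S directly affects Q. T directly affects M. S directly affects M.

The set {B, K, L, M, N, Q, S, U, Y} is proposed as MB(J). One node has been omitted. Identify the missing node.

By definition, MB(J) is built from J's parents, J's children, and the co-parents of J.
Parents of J: B, N, Q, Y.
J has child M.
Parents of each child, excluding J:
  M also has parents K, L, N, Q, S, T, U.
MB(J) = {B, K, L, M, N, Q, S, T, U, Y}.
Comparing with the claimed set, T is missing.

T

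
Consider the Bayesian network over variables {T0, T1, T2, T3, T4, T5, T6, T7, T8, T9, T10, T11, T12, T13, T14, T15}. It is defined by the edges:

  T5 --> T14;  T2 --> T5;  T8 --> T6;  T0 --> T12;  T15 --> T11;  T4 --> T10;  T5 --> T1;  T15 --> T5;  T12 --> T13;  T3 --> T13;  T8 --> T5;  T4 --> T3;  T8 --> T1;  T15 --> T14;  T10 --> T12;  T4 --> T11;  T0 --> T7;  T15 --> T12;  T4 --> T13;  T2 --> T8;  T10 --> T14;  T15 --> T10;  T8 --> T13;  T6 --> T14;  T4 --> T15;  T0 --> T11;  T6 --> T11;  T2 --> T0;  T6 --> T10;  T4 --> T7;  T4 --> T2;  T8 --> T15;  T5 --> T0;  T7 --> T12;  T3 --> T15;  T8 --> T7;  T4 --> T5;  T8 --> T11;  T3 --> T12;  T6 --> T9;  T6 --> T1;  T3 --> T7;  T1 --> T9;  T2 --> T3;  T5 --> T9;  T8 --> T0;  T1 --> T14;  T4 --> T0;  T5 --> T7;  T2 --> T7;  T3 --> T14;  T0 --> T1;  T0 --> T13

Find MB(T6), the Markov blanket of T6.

{T0, T1, T3, T4, T5, T8, T9, T10, T11, T14, T15}

T6 has parent T8.
T6's children: T1, T9, T10, T11, T14.
Other parents of T6's children:
  T10: T4, T15
  T1: T0, T5, T8
  T14: T1, T3, T5, T10, T15
  T11: T0, T4, T8, T15
  T9: T1, T5
Taking the union gives {T0, T1, T3, T4, T5, T8, T9, T10, T11, T14, T15}.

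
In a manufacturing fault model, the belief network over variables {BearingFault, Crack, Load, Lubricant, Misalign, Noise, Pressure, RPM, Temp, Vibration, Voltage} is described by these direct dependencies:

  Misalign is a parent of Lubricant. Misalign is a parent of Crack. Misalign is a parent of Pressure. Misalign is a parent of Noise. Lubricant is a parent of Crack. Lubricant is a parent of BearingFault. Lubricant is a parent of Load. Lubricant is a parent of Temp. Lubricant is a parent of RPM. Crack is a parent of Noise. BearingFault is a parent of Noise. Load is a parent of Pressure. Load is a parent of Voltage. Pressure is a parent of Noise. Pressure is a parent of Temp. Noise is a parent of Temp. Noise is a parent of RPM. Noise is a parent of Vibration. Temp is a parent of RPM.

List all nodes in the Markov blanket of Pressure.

{BearingFault, Crack, Load, Lubricant, Misalign, Noise, Temp}

A node's Markov blanket = Pa ∪ Ch ∪ (parents of Ch other than the node itself).
Pressure has children Noise, Temp.
Pressure has parents Load, Misalign.
Other parents of Pressure's children:
  Noise also has parents BearingFault, Crack, Misalign.
  Temp also has parents Lubricant, Noise.
Union: {Load, Misalign} ∪ {Noise, Temp} ∪ {BearingFault, Crack, Lubricant, Misalign, Noise} = {BearingFault, Crack, Load, Lubricant, Misalign, Noise, Temp}.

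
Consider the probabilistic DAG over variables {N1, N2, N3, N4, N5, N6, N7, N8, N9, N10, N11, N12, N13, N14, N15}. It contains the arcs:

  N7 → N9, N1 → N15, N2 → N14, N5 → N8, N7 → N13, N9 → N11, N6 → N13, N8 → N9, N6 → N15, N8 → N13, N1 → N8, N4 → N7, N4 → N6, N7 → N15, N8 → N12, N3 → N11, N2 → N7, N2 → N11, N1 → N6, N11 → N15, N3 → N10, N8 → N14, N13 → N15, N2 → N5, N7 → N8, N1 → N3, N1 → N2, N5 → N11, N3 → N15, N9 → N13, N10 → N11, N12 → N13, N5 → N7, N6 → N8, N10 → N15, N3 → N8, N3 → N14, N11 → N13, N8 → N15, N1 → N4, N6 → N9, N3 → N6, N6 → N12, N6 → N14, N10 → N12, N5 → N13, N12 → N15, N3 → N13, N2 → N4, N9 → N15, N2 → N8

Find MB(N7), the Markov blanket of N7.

Parents of N7: N2, N4, N5.
N7's children: N8, N9, N13, N15.
Parents of each child, excluding N7:
  N8 also has parents N1, N2, N3, N5, N6.
  parents(N9) \ {N7} = {N6, N8}.
  N13's other parents are N3, N5, N6, N8, N9, N11, N12.
  N15 also has parents N1, N3, N6, N8, N9, N10, N11, N12, N13.
Taking the union gives {N1, N2, N3, N4, N5, N6, N8, N9, N10, N11, N12, N13, N15}.

{N1, N2, N3, N4, N5, N6, N8, N9, N10, N11, N12, N13, N15}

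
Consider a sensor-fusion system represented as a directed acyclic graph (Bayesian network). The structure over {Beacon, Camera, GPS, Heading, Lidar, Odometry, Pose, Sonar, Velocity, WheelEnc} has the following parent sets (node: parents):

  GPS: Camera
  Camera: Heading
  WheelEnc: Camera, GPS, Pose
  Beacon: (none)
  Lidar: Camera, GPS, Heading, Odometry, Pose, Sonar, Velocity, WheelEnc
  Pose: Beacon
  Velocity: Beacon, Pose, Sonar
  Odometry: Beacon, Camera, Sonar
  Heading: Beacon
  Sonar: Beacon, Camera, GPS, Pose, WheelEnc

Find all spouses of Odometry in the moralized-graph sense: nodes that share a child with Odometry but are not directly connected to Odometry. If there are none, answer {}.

{GPS, Heading, Pose, Velocity, WheelEnc}

Children of Odometry: Lidar.
  parents(Lidar) \ {Odometry} = {Camera, GPS, Heading, Pose, Sonar, Velocity, WheelEnc}.
Excluding nodes already adjacent to Odometry (Beacon, Camera, Lidar, Sonar), the co-parent-only contribution is {GPS, Heading, Pose, Velocity, WheelEnc}.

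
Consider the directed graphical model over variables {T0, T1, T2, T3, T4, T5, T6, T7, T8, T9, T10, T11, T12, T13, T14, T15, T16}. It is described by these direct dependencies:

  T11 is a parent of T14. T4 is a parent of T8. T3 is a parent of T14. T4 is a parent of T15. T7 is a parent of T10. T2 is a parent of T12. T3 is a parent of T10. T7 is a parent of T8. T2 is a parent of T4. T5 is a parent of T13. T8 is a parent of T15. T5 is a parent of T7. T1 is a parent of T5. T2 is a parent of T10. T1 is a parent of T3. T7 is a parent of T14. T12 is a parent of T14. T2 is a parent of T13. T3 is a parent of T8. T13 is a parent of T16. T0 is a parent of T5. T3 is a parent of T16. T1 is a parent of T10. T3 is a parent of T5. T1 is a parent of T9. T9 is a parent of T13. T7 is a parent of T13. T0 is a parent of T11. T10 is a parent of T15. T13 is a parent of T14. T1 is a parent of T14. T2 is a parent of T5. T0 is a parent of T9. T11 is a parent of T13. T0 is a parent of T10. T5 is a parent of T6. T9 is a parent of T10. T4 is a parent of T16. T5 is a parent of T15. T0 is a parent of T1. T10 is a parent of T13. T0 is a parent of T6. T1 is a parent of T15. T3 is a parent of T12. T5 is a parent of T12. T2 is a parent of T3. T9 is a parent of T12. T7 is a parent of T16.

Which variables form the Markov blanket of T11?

{T0, T1, T2, T3, T5, T7, T9, T10, T12, T13, T14}

T11's children: T13, T14.
T11 has parent T0.
Co-parents of T11 (other parents of its children):
  parents(T13) \ {T11} = {T2, T5, T7, T9, T10}.
  parents(T14) \ {T11} = {T1, T3, T7, T12, T13}.
So the Markov blanket of T11 is {T0, T1, T2, T3, T5, T7, T9, T10, T12, T13, T14}.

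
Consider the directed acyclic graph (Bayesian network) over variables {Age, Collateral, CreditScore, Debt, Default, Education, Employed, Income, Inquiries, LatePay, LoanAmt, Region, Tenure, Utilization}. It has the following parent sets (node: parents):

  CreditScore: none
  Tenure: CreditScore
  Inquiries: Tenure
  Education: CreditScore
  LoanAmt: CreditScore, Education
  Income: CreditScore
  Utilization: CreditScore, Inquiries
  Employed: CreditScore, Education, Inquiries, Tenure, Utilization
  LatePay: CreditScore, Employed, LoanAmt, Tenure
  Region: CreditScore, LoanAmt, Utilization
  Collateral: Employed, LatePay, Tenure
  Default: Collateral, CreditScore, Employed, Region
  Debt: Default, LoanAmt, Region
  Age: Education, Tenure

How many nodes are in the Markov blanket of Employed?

Parents of Employed: CreditScore, Education, Inquiries, Tenure, Utilization.
Employed's children: Collateral, Default, LatePay.
Parents of each child, excluding Employed:
  LatePay: CreditScore, LoanAmt, Tenure
  Collateral: LatePay, Tenure
  Default: Collateral, CreditScore, Region
MB(Employed) = {Collateral, CreditScore, Default, Education, Inquiries, LatePay, LoanAmt, Region, Tenure, Utilization}, which has 10 nodes.

10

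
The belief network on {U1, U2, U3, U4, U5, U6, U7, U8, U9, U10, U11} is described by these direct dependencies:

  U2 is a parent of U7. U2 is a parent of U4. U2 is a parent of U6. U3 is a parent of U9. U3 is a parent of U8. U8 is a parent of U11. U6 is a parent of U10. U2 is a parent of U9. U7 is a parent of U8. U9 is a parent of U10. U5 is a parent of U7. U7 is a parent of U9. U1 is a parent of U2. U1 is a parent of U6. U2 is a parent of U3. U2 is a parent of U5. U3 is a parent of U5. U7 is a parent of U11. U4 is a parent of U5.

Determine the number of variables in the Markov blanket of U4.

3

U4's parents: U2.
Ch(U4) = {U5}.
Other parents of U4's children:
  parents(U5) \ {U4} = {U2, U3}.
MB(U4) = {U2, U3, U5}, which has 3 nodes.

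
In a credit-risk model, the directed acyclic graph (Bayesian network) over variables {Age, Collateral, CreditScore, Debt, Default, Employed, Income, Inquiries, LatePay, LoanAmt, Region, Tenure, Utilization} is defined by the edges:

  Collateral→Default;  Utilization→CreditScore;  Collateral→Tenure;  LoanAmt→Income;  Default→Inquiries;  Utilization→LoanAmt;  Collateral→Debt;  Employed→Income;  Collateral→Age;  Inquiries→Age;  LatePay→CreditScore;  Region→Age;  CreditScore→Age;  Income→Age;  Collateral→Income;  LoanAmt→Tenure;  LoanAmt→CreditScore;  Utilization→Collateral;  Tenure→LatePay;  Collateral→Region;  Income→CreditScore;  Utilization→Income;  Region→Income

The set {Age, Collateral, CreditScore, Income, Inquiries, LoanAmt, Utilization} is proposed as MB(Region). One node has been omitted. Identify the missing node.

Children of Region: Age, Income.
Region's parents: Collateral.
Parents of each child, excluding Region:
  Income's other parents are Collateral, Employed, LoanAmt, Utilization.
  Age also has parents Collateral, CreditScore, Income, Inquiries.
MB(Region) = {Age, Collateral, CreditScore, Employed, Income, Inquiries, LoanAmt, Utilization}.
Comparing with the claimed set, Employed is missing.

Employed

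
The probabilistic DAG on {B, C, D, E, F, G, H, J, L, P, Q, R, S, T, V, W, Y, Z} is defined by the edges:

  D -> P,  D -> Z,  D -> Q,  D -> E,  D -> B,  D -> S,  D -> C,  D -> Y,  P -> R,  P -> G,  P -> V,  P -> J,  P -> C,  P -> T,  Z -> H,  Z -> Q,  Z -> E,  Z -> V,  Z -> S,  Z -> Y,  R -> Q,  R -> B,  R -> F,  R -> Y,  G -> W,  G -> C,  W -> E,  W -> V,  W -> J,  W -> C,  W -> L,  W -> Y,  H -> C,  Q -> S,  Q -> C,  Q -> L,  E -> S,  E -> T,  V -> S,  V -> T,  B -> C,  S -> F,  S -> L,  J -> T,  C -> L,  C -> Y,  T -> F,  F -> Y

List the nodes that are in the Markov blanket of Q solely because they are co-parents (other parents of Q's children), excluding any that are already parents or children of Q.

Children of Q: C, L, S.
  S's other parents are D, E, V, Z.
  parents(C) \ {Q} = {B, D, G, H, P, W}.
  L's other parents are C, S, W.
Excluding nodes already adjacent to Q (C, D, L, R, S, Z), the co-parent-only contribution is {B, E, G, H, P, V, W}.

{B, E, G, H, P, V, W}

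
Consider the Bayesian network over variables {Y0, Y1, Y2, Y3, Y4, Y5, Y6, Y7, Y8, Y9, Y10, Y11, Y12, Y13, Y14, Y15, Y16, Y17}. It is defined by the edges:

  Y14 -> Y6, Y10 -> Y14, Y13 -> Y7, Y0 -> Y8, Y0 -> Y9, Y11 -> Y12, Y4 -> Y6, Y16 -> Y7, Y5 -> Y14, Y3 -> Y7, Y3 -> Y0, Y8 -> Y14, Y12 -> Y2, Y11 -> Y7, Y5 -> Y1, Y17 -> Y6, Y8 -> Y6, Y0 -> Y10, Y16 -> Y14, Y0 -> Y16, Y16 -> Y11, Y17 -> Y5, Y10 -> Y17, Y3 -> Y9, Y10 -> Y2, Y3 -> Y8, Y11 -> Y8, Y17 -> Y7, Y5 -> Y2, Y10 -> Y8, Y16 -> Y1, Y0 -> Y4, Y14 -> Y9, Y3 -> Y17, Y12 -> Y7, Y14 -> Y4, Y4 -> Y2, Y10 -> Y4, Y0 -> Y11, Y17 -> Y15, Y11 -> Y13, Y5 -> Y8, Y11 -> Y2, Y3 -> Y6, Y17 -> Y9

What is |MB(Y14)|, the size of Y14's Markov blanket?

Recall MB(v) = parents ∪ children ∪ spouses, where spouses are the other parents of v's children.
Pa(Y14) = {Y5, Y8, Y10, Y16}.
Y14's children: Y4, Y6, Y9.
Other parents of Y14's children:
  Y9's other parents are Y0, Y3, Y17.
  parents(Y4) \ {Y14} = {Y0, Y10}.
  Y6 also has parents Y3, Y4, Y8, Y17.
MB(Y14) = {Y0, Y3, Y4, Y5, Y6, Y8, Y9, Y10, Y16, Y17}, which has 10 nodes.

10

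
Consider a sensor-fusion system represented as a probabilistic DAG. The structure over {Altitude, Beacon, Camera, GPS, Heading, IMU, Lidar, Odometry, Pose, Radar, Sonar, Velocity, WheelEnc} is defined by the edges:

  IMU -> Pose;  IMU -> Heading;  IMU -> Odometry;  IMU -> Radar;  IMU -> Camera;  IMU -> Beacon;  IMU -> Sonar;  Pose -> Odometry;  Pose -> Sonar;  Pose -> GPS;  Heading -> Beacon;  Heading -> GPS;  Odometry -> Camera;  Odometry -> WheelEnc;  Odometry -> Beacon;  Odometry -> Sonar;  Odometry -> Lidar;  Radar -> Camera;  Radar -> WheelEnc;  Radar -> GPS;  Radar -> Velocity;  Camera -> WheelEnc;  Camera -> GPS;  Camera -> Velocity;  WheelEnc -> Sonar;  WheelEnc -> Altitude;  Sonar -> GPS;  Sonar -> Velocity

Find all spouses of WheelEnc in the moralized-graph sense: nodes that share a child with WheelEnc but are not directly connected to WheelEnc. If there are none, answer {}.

Children of WheelEnc: Altitude, Sonar.
  Sonar: IMU, Odometry, Pose
  Altitude: —
Excluding nodes already adjacent to WheelEnc (Altitude, Camera, Odometry, Radar, Sonar), the co-parent-only contribution is {IMU, Pose}.

{IMU, Pose}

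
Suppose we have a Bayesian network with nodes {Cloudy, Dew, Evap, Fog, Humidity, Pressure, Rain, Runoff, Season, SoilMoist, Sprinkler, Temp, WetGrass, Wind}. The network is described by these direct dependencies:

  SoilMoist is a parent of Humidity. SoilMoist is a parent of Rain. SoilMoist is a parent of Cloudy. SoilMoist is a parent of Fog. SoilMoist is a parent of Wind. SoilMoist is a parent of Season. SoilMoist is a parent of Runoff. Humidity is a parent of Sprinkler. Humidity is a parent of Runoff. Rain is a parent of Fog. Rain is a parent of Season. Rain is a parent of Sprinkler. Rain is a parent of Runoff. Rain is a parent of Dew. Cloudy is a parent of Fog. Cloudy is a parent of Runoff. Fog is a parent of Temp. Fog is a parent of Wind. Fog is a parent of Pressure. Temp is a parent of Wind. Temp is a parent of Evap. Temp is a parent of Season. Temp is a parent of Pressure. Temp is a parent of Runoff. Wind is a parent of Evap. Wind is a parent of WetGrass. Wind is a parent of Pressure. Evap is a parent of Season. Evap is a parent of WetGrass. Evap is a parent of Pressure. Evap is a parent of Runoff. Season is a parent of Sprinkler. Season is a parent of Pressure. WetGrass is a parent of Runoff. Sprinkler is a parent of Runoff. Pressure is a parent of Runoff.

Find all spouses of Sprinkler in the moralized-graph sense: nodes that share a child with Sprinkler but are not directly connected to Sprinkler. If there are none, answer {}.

Children of Sprinkler: Runoff.
  Runoff also has parents Cloudy, Evap, Humidity, Pressure, Rain, SoilMoist, Temp, WetGrass.
Excluding nodes already adjacent to Sprinkler (Humidity, Rain, Runoff, Season), the co-parent-only contribution is {Cloudy, Evap, Pressure, SoilMoist, Temp, WetGrass}.

{Cloudy, Evap, Pressure, SoilMoist, Temp, WetGrass}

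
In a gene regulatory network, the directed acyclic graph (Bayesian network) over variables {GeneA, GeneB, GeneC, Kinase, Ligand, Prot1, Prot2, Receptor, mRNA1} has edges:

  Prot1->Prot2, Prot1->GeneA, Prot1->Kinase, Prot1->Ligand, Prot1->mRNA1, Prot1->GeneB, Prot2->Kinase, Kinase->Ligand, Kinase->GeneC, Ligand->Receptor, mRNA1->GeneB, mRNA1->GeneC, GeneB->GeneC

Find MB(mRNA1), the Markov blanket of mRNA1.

Pa(mRNA1) = {Prot1}.
Children of mRNA1: GeneB, GeneC.
Parents of each child, excluding mRNA1:
  GeneB: Prot1
  GeneC: GeneB, Kinase
Taking the union gives {GeneB, GeneC, Kinase, Prot1}.

{GeneB, GeneC, Kinase, Prot1}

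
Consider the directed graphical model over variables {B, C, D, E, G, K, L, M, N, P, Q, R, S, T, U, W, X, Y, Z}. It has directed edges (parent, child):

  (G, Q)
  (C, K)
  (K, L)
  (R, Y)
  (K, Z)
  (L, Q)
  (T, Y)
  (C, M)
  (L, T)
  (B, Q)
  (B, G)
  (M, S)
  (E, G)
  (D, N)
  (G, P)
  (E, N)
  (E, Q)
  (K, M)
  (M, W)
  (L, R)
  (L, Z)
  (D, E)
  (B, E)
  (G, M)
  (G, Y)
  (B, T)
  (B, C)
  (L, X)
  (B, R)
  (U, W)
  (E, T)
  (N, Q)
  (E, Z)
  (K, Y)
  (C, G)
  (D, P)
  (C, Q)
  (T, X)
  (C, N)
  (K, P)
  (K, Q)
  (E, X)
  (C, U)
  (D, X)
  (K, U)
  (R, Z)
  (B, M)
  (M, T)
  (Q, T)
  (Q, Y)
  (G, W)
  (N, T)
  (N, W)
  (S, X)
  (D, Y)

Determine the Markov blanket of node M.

Recall MB(v) = parents ∪ children ∪ spouses, where spouses are the other parents of v's children.
M's parents: B, C, G, K.
M's children: S, T, W.
For each child, the remaining parents (spouses of M):
  S has no other parent.
  T also has parents B, E, L, N, Q.
  W also has parents G, N, U.
Union: {B, C, G, K} ∪ {S, T, W} ∪ {B, E, G, L, N, Q, U} = {B, C, E, G, K, L, N, Q, S, T, U, W}.

{B, C, E, G, K, L, N, Q, S, T, U, W}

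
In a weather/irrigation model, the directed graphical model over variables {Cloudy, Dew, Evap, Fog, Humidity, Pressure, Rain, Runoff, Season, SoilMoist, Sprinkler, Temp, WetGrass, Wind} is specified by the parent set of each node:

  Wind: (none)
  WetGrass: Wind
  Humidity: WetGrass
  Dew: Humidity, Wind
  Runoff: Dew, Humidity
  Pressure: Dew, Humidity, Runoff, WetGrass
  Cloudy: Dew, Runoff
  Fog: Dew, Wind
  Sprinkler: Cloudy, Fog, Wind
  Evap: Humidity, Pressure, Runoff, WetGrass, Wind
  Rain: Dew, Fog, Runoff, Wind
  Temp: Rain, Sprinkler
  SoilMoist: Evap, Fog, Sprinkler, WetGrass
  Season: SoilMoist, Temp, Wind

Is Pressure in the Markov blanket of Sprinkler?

Sprinkler has children SoilMoist, Temp.
Pa(Sprinkler) = {Cloudy, Fog, Wind}.
Other parents of Sprinkler's children:
  Temp's other parent is Rain.
  SoilMoist also has parents Evap, Fog, WetGrass.
MB(Sprinkler) = {Cloudy, Evap, Fog, Rain, SoilMoist, Temp, WetGrass, Wind}; Pressure is not in this set.

No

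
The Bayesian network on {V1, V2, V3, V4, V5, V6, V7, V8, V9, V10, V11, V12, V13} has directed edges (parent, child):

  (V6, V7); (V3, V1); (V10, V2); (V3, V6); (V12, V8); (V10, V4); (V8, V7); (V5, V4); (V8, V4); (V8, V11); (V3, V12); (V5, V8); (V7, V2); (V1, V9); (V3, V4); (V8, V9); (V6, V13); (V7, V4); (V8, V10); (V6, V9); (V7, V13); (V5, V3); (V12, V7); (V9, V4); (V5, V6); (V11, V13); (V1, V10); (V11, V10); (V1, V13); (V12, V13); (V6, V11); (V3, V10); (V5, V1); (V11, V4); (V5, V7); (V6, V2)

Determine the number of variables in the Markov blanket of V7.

Recall MB(v) = parents ∪ children ∪ spouses, where spouses are the other parents of v's children.
V7 has parents V5, V6, V8, V12.
V7's children: V2, V4, V13.
Parents of each child, excluding V7:
  parents(V2) \ {V7} = {V6, V10}.
  V13's other parents are V1, V6, V11, V12.
  parents(V4) \ {V7} = {V3, V5, V8, V9, V10, V11}.
MB(V7) = {V1, V2, V3, V4, V5, V6, V8, V9, V10, V11, V12, V13}, which has 12 nodes.

12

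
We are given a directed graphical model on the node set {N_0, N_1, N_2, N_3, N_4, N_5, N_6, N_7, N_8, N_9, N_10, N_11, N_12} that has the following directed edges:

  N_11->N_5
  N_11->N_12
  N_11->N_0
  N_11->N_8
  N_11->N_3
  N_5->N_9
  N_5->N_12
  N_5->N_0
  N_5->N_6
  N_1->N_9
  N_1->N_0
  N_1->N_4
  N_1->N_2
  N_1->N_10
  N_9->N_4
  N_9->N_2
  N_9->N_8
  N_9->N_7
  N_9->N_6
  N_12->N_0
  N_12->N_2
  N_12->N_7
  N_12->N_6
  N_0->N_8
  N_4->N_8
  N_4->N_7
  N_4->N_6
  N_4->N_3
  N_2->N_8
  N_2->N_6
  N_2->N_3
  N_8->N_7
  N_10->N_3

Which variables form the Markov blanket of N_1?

Parents of N_1: none.
Ch(N_1) = {N_0, N_2, N_4, N_9, N_10}.
Parents of each child, excluding N_1:
  N_9 also has parent N_5.
  N_0 also has parents N_5, N_11, N_12.
  N_4's other parent is N_9.
  parents(N_2) \ {N_1} = {N_9, N_12}.
  N_10: no additional parents.
Union: {} ∪ {N_0, N_2, N_4, N_9, N_10} ∪ {N_5, N_9, N_11, N_12} = {N_0, N_2, N_4, N_5, N_9, N_10, N_11, N_12}.

{N_0, N_2, N_4, N_5, N_9, N_10, N_11, N_12}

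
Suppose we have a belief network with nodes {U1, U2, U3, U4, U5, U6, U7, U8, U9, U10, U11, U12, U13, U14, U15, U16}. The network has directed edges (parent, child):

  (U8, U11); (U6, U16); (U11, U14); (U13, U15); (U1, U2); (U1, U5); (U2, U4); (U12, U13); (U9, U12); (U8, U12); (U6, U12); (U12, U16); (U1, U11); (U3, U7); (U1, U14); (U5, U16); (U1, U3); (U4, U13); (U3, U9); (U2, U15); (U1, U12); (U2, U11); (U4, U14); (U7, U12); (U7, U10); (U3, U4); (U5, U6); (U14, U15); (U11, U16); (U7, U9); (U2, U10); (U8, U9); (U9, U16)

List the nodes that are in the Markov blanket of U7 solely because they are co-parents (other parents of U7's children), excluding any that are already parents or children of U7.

{U1, U2, U6, U8}

Children of U7: U9, U10, U12.
  U9: U3, U8
  U10: U2
  U12: U1, U6, U8, U9
Excluding nodes already adjacent to U7 (U3, U9, U10, U12), the co-parent-only contribution is {U1, U2, U6, U8}.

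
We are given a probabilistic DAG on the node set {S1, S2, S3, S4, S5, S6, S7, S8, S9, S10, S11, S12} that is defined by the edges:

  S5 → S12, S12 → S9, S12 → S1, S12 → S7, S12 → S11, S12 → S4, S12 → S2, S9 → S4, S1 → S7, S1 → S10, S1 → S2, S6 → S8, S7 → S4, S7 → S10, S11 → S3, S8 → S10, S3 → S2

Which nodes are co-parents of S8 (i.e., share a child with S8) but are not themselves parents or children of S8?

{S1, S7}

Children of S8: S10.
  S10's other parents are S1, S7.
Excluding nodes already adjacent to S8 (S6, S10), the co-parent-only contribution is {S1, S7}.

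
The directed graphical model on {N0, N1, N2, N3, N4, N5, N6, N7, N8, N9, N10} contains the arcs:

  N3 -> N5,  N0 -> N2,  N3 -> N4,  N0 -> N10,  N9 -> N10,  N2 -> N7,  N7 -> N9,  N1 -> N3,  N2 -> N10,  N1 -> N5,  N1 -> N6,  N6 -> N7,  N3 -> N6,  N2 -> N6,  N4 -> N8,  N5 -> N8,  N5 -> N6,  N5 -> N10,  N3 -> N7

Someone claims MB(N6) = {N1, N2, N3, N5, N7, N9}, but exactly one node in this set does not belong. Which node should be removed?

N9

By definition, MB(N6) is built from N6's parents, N6's children, and the co-parents of N6.
N6 has child N7.
N6's parents: N1, N2, N3, N5.
For each child, the remaining parents (spouses of N6):
  N7's other parents are N2, N3.
MB(N6) = {N1, N2, N3, N5, N7}.
N9 is neither a parent, child, nor co-parent of N6, so it does not belong.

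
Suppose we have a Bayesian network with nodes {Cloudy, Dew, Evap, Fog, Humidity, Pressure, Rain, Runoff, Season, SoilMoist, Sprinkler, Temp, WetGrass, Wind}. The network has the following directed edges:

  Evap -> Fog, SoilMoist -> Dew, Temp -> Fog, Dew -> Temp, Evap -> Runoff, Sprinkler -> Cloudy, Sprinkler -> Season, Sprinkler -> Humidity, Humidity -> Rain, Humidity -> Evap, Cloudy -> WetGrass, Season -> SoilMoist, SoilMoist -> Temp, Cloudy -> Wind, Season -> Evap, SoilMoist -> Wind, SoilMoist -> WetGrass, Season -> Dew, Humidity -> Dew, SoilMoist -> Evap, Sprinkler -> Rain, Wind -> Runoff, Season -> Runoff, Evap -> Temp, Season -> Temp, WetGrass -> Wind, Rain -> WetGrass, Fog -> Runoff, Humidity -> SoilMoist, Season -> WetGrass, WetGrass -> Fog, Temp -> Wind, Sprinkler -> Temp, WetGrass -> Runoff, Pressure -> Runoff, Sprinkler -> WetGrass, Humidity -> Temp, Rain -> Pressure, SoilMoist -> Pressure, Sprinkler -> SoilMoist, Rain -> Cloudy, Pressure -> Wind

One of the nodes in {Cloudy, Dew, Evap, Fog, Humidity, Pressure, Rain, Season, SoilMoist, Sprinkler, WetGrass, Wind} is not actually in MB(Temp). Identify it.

Temp's parents: Dew, Evap, Humidity, Season, SoilMoist, Sprinkler.
Ch(Temp) = {Fog, Wind}.
Co-parents of Temp (other parents of its children):
  Wind: Cloudy, Pressure, SoilMoist, WetGrass
  Fog: Evap, WetGrass
MB(Temp) = {Cloudy, Dew, Evap, Fog, Humidity, Pressure, Season, SoilMoist, Sprinkler, WetGrass, Wind}.
Rain is neither a parent, child, nor co-parent of Temp, so it does not belong.

Rain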